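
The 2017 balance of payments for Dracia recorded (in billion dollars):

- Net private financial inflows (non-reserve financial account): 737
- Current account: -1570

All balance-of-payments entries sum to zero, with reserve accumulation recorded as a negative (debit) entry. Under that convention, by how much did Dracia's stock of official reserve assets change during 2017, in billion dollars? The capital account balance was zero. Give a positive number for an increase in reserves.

Official reserve transactions balance = -((-1570) + 737) = 833
An accumulation of reserves is recorded as a debit (negative entry), so the change in the stock of reserves is the negative of that balance.
Change in official reserves = -(833) = -833

-833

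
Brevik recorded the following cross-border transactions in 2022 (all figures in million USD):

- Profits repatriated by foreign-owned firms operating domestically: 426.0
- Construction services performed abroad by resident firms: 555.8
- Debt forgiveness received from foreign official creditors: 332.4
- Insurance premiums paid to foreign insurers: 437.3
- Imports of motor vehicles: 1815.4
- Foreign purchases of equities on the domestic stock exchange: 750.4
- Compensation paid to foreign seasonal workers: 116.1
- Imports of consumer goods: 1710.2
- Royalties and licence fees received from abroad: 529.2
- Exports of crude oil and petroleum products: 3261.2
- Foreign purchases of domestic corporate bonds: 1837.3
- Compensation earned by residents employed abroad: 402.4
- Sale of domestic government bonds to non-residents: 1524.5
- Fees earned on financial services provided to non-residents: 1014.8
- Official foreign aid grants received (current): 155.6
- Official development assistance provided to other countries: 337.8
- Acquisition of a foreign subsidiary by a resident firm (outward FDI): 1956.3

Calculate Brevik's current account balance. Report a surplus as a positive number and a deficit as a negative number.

Goods: -1815.4 + 3261.2 - 1710.2 = -264.4
Services: -437.3 + 555.8 + 529.2 + 1014.8 = 1662.5
Primary income: -426.0 + 402.4 - 116.1 = -139.7
Secondary income: 155.6 - 337.8 = -182.2
Current account = (-264.4) + 1662.5 + (-139.7) + (-182.2) = 1076.2
(Excluded from the current account — capital account: debt forgiveness received from foreign official creditors 332.4; financial account: foreign purchases of equities on the domestic stock exchange 750.4, foreign purchases of domestic corporate bonds 1837.3, sale of domestic government bonds to non-residents 1524.5, acquisition of a foreign subsidiary by a resident firm (outward FDI) 1956.3.)

1076.2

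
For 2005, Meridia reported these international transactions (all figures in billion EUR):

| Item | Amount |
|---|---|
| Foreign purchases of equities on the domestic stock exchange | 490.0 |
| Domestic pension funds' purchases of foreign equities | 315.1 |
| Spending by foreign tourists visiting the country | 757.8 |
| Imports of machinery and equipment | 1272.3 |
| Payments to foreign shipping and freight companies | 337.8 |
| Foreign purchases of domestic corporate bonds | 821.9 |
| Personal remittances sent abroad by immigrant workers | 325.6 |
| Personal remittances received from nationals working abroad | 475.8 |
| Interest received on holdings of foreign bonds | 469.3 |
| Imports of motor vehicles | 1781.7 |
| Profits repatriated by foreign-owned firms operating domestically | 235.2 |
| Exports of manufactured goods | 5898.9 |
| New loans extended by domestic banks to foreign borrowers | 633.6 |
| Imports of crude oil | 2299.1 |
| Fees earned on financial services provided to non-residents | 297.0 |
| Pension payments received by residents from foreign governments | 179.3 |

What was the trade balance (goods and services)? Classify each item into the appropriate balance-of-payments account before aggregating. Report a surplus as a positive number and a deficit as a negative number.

1262.8

Goods: 5898.9 - 2299.1 - 1272.3 - 1781.7 = 545.8
Services: -337.8 + 757.8 + 297.0 = 717.0
Trade balance = 545.8 + 717.0 = 1262.8
(Excluded from the trade balance — financial account: foreign purchases of equities on the domestic stock exchange 490.0, domestic pension funds' purchases of foreign equities 315.1, foreign purchases of domestic corporate bonds 821.9, new loans extended by domestic banks to foreign borrowers 633.6; secondary income: personal remittances sent abroad by immigrant workers 325.6, personal remittances received from nationals working abroad 475.8, pension payments received by residents from foreign governments 179.3; primary income: interest received on holdings of foreign bonds 469.3, profits repatriated by foreign-owned firms operating domestically 235.2.)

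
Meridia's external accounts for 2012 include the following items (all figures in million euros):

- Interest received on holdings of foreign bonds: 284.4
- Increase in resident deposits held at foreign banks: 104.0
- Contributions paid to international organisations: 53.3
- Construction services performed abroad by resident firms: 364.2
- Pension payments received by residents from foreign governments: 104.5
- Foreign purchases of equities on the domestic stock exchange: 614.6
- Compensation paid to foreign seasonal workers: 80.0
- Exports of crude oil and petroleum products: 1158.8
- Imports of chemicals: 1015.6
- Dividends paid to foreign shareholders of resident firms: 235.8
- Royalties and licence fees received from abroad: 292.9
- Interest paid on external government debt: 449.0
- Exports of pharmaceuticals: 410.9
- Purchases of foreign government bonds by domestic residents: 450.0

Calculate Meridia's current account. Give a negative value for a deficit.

Goods: -1015.6 + 410.9 + 1158.8 = 554.1
Services: 364.2 + 292.9 = 657.1
Primary income: -235.8 + 284.4 - 449.0 - 80.0 = -480.4
Secondary income: -53.3 + 104.5 = 51.2
Current account = 554.1 + 657.1 + (-480.4) + 51.2 = 782.0
(Excluded from the current account — financial account: increase in resident deposits held at foreign banks 104.0, foreign purchases of equities on the domestic stock exchange 614.6, purchases of foreign government bonds by domestic residents 450.0.)

782.0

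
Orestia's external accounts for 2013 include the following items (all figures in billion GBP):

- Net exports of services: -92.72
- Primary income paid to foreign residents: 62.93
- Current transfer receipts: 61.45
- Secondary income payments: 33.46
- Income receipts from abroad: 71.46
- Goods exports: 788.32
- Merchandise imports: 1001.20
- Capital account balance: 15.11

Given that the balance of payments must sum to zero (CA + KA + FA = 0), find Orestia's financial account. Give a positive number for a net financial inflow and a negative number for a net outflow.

Goods balance = 788.32 - 1001.20 = -212.88
Services balance = -92.72
Trade balance (goods + services) = -212.88 + (-92.72) = -305.60
Net primary income = 71.46 - 62.93 = 8.53
Net secondary income = 61.45 - 33.46 = 27.99
Current account = -305.60 + 8.53 + 27.99 = -269.08
Financial account = -(-269.08 + 15.11) = 253.97

253.97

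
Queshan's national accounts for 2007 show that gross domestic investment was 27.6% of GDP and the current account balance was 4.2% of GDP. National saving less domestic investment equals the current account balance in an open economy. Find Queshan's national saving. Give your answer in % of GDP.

S = I + CA = 27.6 + 4.2 = 31.8

31.8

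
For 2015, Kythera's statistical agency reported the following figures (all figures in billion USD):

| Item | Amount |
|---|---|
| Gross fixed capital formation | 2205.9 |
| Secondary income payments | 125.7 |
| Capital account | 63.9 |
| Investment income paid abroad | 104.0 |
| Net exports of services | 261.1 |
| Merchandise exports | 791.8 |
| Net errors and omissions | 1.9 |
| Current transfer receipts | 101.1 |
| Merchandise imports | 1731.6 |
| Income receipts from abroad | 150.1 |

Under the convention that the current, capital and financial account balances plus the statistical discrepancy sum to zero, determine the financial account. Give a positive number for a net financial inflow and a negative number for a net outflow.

Goods balance = 791.8 - 1731.6 = -939.8
Services balance = 261.1
Trade balance (goods + services) = -939.8 + 261.1 = -678.7
Net primary income = 150.1 - 104.0 = 46.1
Net secondary income = 101.1 - 125.7 = -24.6
Current account = -678.7 + 46.1 + (-24.6) = -657.2
Financial account = -(-657.2 + 63.9 + 1.9) = 591.4

591.4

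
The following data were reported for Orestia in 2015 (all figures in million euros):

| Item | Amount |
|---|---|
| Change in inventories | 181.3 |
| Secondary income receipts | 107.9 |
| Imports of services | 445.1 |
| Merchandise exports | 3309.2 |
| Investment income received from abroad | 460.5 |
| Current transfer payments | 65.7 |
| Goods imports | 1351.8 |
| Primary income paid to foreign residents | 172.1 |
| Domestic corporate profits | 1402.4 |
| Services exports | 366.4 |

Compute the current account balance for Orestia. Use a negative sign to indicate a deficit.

Goods balance = 3309.2 - 1351.8 = 1957.4
Services balance = 366.4 - 445.1 = -78.7
Trade balance (goods + services) = 1957.4 + (-78.7) = 1878.7
Net primary income = 460.5 - 172.1 = 288.4
Net secondary income = 107.9 - 65.7 = 42.2
Current account = 1878.7 + 288.4 + 42.2 = 2209.3

2209.3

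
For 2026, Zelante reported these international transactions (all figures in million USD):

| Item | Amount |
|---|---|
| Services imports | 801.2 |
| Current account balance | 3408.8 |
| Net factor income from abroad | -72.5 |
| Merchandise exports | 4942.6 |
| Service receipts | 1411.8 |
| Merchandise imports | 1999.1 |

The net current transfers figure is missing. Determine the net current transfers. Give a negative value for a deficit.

Current account = goods balance + services balance + net primary income + net secondary income
Sum of the known components = 3481.6
Net current transfers = CA - (known components) = 3408.8 - 3481.6 = -72.8

-72.8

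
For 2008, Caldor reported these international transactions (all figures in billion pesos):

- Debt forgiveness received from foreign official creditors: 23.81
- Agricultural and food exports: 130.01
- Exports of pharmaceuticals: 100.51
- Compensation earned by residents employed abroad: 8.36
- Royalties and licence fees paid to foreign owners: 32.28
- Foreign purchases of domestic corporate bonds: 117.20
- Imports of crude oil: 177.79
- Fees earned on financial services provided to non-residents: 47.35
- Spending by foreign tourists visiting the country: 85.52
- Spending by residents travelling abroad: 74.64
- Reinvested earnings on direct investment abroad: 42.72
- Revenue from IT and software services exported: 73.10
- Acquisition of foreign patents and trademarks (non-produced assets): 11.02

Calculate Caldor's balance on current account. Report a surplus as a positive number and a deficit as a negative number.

Goods: 100.51 - 177.79 + 130.01 = 52.73
Services: -32.28 + 73.10 - 74.64 + 85.52 + 47.35 = 99.05
Primary income: 42.72 + 8.36 = 51.08
Current account = 52.73 + 99.05 + 51.08 = 202.86
(Excluded from the current account — capital account: debt forgiveness received from foreign official creditors 23.81, acquisition of foreign patents and trademarks (non-produced assets) 11.02; financial account: foreign purchases of domestic corporate bonds 117.20.)

202.86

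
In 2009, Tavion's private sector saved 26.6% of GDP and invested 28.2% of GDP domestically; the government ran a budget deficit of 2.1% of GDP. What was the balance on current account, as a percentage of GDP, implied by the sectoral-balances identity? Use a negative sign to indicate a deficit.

By the sectoral-balances identity, CA = (S_private - I) + (T - G).
Private balance = 26.6 - 28.2 = -1.6
Government balance (T - G) = -2.1
CA = -1.6 + (-2.1) = -3.7

-3.7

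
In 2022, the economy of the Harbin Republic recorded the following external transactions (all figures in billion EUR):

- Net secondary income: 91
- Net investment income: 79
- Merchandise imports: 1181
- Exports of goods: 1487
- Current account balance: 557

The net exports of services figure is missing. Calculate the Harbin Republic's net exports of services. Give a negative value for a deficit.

81

Current account = goods balance + services balance + net primary income + net secondary income
Sum of the known components = 476
Net exports of services = CA - (known components) = 557 - 476 = 81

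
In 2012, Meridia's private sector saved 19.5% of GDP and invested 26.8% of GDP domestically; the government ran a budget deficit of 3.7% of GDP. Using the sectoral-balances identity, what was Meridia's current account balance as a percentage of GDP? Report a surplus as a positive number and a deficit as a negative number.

-11.0

By the sectoral-balances identity, CA = (S_private - I) + (T - G).
Private balance = 19.5 - 26.8 = -7.3
Government balance (T - G) = -3.7
CA = -7.3 + (-3.7) = -11.0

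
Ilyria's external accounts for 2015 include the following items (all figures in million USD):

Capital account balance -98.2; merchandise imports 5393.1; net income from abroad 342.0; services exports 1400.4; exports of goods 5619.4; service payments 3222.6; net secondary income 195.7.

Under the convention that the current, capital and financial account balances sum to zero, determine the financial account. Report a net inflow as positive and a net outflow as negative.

Goods balance = 5619.4 - 5393.1 = 226.3
Services balance = 1400.4 - 3222.6 = -1822.2
Trade balance (goods + services) = 226.3 + (-1822.2) = -1595.9
Net primary income = 342.0
Net secondary income = 195.7
Current account = -1595.9 + 342.0 + 195.7 = -1058.2
Financial account = -(-1058.2 + (-98.2)) = 1156.4

1156.4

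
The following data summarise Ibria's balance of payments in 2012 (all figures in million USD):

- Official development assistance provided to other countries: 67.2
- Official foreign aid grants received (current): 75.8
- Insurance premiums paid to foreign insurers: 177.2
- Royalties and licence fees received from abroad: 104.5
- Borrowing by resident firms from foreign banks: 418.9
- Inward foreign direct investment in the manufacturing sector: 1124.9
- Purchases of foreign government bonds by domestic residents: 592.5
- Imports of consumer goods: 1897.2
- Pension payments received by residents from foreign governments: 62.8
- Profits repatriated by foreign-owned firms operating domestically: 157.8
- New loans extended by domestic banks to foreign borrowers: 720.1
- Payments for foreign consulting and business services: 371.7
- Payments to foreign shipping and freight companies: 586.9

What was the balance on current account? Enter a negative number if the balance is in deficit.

-3014.9

Goods: -1897.2
Services: -586.9 - 371.7 - 177.2 + 104.5 = -1031.3
Primary income: -157.8
Secondary income: -67.2 + 62.8 + 75.8 = 71.4
Current account = (-1897.2) + (-1031.3) + (-157.8) + 71.4 = -3014.9
(Excluded from the current account — financial account: borrowing by resident firms from foreign banks 418.9, inward foreign direct investment in the manufacturing sector 1124.9, purchases of foreign government bonds by domestic residents 592.5, new loans extended by domestic banks to foreign borrowers 720.1.)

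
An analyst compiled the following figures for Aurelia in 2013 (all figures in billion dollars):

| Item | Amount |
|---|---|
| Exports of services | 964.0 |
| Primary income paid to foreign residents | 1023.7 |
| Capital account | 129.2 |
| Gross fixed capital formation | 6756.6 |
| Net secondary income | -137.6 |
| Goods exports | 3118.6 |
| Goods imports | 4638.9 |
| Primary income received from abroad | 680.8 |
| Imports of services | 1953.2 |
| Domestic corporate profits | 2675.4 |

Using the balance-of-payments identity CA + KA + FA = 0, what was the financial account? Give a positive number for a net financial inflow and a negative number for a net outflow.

2860.8

Goods balance = 3118.6 - 4638.9 = -1520.3
Services balance = 964.0 - 1953.2 = -989.2
Trade balance (goods + services) = -1520.3 + (-989.2) = -2509.5
Net primary income = 680.8 - 1023.7 = -342.9
Net secondary income = -137.6
Current account = -2509.5 + (-342.9) + (-137.6) = -2990.0
Financial account = -(-2990.0 + 129.2) = 2860.8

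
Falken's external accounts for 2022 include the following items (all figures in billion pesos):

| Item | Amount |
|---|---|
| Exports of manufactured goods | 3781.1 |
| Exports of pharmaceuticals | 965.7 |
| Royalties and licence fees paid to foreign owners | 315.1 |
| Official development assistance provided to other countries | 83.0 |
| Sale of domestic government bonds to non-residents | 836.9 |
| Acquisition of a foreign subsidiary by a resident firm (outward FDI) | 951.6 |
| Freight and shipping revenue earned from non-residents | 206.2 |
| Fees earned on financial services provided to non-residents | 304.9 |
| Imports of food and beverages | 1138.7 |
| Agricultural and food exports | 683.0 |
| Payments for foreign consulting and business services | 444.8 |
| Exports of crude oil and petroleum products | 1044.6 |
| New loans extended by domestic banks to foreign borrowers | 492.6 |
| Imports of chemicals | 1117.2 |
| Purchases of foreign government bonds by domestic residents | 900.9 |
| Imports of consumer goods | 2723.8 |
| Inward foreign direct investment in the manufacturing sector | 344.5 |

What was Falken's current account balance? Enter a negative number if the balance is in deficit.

1162.9

Goods: 3781.1 + 1044.6 - 1117.2 + 965.7 - 2723.8 + 683.0 - 1138.7 = 1494.7
Services: -444.8 + 304.9 - 315.1 + 206.2 = -248.8
Secondary income: -83.0
Current account = 1494.7 + (-248.8) + (-83.0) = 1162.9
(Excluded from the current account — financial account: sale of domestic government bonds to non-residents 836.9, acquisition of a foreign subsidiary by a resident firm (outward FDI) 951.6, new loans extended by domestic banks to foreign borrowers 492.6, purchases of foreign government bonds by domestic residents 900.9, inward foreign direct investment in the manufacturing sector 344.5.)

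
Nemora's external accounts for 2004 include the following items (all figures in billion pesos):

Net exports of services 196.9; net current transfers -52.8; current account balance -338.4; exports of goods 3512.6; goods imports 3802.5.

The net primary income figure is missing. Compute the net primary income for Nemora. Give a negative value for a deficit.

-192.6

Current account = goods balance + services balance + net primary income + net secondary income
Sum of the known components = -145.8
Net primary income = CA - (known components) = -338.4 - (-145.8) = -192.6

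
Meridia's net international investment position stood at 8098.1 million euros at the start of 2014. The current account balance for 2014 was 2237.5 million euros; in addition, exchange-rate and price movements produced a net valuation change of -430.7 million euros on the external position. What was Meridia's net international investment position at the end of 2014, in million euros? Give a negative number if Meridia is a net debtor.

Change in NIIP = current account + net valuation change = 2237.5 + (-430.7) = 1806.8
End-of-year NIIP = 8098.1 + 1806.8 = 9904.9

9904.9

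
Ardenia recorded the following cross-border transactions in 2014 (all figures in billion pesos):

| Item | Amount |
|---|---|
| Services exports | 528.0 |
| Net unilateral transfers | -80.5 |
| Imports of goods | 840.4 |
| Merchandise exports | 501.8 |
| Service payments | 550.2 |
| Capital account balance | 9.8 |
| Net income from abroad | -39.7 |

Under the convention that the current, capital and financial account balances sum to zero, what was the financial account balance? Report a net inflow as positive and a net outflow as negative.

Goods balance = 501.8 - 840.4 = -338.6
Services balance = 528.0 - 550.2 = -22.2
Trade balance (goods + services) = -338.6 + (-22.2) = -360.8
Net primary income = -39.7
Net secondary income = -80.5
Current account = -360.8 + (-39.7) + (-80.5) = -481.0
Financial account = -(-481.0 + 9.8) = 471.2

471.2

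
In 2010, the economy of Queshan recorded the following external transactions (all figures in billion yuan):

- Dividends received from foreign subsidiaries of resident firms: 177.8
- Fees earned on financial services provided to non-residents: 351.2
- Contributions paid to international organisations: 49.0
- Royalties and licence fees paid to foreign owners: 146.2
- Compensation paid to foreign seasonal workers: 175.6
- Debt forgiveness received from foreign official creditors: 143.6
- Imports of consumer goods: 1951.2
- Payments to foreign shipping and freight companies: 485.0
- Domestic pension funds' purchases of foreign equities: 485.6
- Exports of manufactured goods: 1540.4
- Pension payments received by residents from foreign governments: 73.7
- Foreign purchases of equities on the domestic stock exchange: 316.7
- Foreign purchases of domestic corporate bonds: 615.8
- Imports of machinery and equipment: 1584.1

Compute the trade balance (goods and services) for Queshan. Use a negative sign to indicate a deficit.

Goods: -1951.2 + 1540.4 - 1584.1 = -1994.9
Services: -485.0 - 146.2 + 351.2 = -280.0
Trade balance = -1994.9 + (-280.0) = -2274.9
(Excluded from the trade balance — primary income: dividends received from foreign subsidiaries of resident firms 177.8, compensation paid to foreign seasonal workers 175.6; secondary income: contributions paid to international organisations 49.0, pension payments received by residents from foreign governments 73.7; capital account: debt forgiveness received from foreign official creditors 143.6; financial account: domestic pension funds' purchases of foreign equities 485.6, foreign purchases of equities on the domestic stock exchange 316.7, foreign purchases of domestic corporate bonds 615.8.)

-2274.9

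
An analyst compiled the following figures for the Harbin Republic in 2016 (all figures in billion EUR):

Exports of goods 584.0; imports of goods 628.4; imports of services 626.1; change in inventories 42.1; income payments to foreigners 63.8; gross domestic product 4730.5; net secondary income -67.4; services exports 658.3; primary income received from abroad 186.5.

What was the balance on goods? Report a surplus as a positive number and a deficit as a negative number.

Goods balance = 584.0 - 628.4 = -44.4

-44.4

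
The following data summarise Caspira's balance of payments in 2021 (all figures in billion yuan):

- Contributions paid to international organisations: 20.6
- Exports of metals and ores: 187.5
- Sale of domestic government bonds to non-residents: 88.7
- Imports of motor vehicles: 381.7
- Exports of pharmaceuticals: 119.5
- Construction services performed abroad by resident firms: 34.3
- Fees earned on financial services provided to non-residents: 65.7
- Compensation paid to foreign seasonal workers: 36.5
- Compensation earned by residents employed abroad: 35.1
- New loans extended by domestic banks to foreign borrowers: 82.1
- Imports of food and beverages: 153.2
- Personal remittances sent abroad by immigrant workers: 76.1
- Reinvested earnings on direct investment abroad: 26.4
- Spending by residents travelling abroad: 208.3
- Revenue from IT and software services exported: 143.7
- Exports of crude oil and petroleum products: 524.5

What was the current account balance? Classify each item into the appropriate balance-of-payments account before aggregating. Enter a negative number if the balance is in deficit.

Goods: 524.5 + 119.5 - 381.7 + 187.5 - 153.2 = 296.6
Services: 65.7 - 208.3 + 34.3 + 143.7 = 35.4
Primary income: -36.5 + 26.4 + 35.1 = 25.0
Secondary income: -76.1 - 20.6 = -96.7
Current account = 296.6 + 35.4 + 25.0 + (-96.7) = 260.3
(Excluded from the current account — financial account: sale of domestic government bonds to non-residents 88.7, new loans extended by domestic banks to foreign borrowers 82.1.)

260.3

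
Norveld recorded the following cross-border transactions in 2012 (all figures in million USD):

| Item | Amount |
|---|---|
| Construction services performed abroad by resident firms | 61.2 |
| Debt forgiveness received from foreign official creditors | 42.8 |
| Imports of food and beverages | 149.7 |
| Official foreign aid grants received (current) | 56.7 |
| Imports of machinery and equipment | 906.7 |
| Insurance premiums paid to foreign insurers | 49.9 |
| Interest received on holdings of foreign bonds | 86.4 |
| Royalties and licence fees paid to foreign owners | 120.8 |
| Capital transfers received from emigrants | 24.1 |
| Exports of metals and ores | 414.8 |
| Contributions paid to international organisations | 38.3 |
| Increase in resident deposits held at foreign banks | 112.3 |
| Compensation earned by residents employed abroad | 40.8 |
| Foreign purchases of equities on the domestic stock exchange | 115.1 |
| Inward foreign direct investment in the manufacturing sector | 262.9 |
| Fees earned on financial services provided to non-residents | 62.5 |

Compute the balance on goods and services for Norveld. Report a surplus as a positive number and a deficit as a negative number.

Goods: -906.7 - 149.7 + 414.8 = -641.6
Services: -49.9 - 120.8 + 62.5 + 61.2 = -47.0
Trade balance = -641.6 + (-47.0) = -688.6
(Excluded from the trade balance — capital account: debt forgiveness received from foreign official creditors 42.8, capital transfers received from emigrants 24.1; secondary income: official foreign aid grants received (current) 56.7, contributions paid to international organisations 38.3; primary income: interest received on holdings of foreign bonds 86.4, compensation earned by residents employed abroad 40.8; financial account: increase in resident deposits held at foreign banks 112.3, foreign purchases of equities on the domestic stock exchange 115.1, inward foreign direct investment in the manufacturing sector 262.9.)

-688.6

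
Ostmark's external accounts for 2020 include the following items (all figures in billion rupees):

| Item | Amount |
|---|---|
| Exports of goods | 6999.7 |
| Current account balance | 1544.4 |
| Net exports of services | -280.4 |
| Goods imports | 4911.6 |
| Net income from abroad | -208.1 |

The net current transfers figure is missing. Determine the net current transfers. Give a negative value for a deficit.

Current account = goods balance + services balance + net primary income + net secondary income
Sum of the known components = 1599.6
Net current transfers = CA - (known components) = 1544.4 - 1599.6 = -55.2

-55.2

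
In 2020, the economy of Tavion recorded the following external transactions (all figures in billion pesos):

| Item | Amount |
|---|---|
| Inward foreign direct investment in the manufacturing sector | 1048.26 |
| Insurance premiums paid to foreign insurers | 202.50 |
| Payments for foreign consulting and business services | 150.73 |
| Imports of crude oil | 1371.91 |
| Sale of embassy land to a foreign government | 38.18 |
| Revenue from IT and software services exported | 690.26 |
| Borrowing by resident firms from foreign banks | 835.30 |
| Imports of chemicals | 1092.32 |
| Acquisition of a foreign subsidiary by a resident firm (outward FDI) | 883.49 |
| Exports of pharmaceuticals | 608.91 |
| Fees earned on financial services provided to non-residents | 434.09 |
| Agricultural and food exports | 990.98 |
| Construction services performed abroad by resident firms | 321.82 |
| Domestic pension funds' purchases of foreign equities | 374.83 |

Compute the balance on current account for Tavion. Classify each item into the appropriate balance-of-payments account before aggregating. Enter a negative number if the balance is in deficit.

228.60

Goods: 608.91 - 1092.32 - 1371.91 + 990.98 = -864.34
Services: 690.26 + 434.09 + 321.82 - 150.73 - 202.50 = 1092.94
Current account = (-864.34) + 1092.94 = 228.60
(Excluded from the current account — financial account: inward foreign direct investment in the manufacturing sector 1048.26, borrowing by resident firms from foreign banks 835.30, acquisition of a foreign subsidiary by a resident firm (outward FDI) 883.49, domestic pension funds' purchases of foreign equities 374.83; capital account: sale of embassy land to a foreign government 38.18.)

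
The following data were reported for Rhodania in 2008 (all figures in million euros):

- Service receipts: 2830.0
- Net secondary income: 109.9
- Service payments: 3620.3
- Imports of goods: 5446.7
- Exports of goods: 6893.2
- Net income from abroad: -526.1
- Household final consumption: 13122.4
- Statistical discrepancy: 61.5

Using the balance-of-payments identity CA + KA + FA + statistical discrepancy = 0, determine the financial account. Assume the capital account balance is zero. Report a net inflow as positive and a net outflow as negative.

-301.5

Goods balance = 6893.2 - 5446.7 = 1446.5
Services balance = 2830.0 - 3620.3 = -790.3
Trade balance (goods + services) = 1446.5 + (-790.3) = 656.2
Net primary income = -526.1
Net secondary income = 109.9
Current account = 656.2 + (-526.1) + 109.9 = 240.0
Financial account = -(240.0 + 61.5) = -301.5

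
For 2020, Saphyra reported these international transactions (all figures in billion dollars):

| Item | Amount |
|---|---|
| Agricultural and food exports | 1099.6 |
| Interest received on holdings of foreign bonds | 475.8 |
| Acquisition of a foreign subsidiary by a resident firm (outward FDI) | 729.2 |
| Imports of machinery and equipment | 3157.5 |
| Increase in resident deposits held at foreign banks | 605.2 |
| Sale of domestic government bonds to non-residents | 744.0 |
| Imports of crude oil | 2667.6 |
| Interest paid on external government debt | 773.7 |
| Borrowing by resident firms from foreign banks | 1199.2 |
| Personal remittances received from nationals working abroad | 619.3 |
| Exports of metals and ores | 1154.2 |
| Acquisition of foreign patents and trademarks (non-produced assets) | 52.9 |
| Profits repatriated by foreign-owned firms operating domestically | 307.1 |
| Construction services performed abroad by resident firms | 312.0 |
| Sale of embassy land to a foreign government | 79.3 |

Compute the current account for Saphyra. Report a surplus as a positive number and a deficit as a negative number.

Goods: -3157.5 + 1154.2 + 1099.6 - 2667.6 = -3571.3
Services: 312.0
Primary income: 475.8 - 773.7 - 307.1 = -605.0
Secondary income: 619.3
Current account = (-3571.3) + 312.0 + (-605.0) + 619.3 = -3245.0
(Excluded from the current account — financial account: acquisition of a foreign subsidiary by a resident firm (outward FDI) 729.2, increase in resident deposits held at foreign banks 605.2, sale of domestic government bonds to non-residents 744.0, borrowing by resident firms from foreign banks 1199.2; capital account: acquisition of foreign patents and trademarks (non-produced assets) 52.9, sale of embassy land to a foreign government 79.3.)

-3245.0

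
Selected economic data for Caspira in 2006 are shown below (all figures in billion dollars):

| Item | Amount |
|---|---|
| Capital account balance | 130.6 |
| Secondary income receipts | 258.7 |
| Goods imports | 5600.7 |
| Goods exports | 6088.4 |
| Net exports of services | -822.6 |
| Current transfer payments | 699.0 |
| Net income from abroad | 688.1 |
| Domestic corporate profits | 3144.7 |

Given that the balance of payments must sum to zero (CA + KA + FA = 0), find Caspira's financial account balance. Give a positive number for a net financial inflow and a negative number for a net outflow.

-43.5

Goods balance = 6088.4 - 5600.7 = 487.7
Services balance = -822.6
Trade balance (goods + services) = 487.7 + (-822.6) = -334.9
Net primary income = 688.1
Net secondary income = 258.7 - 699.0 = -440.3
Current account = -334.9 + 688.1 + (-440.3) = -87.1
Financial account = -(-87.1 + 130.6) = -43.5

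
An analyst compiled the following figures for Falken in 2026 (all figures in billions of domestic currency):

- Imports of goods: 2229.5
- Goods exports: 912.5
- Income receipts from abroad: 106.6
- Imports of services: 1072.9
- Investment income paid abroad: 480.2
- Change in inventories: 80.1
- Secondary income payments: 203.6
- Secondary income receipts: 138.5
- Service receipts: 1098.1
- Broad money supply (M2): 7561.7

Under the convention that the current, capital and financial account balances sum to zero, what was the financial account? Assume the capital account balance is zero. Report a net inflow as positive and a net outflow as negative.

1730.5

Goods balance = 912.5 - 2229.5 = -1317.0
Services balance = 1098.1 - 1072.9 = 25.2
Trade balance (goods + services) = -1317.0 + 25.2 = -1291.8
Net primary income = 106.6 - 480.2 = -373.6
Net secondary income = 138.5 - 203.6 = -65.1
Current account = -1291.8 + (-373.6) + (-65.1) = -1730.5
Financial account = -(-1730.5) = 1730.5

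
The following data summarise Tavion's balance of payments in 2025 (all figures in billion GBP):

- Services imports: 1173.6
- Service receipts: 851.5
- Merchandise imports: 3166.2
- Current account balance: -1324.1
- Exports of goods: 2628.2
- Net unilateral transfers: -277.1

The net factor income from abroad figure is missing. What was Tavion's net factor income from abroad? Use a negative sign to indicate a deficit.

Current account = goods balance + services balance + net primary income + net secondary income
Sum of the known components = -1137.2
Net factor income from abroad = CA - (known components) = -1324.1 - (-1137.2) = -186.9

-186.9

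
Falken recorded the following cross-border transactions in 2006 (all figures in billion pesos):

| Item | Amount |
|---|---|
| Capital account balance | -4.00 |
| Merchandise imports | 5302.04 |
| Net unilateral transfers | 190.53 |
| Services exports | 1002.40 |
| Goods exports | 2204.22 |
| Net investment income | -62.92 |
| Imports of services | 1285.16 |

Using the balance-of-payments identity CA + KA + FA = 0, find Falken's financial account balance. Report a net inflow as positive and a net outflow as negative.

Goods balance = 2204.22 - 5302.04 = -3097.82
Services balance = 1002.40 - 1285.16 = -282.76
Trade balance (goods + services) = -3097.82 + (-282.76) = -3380.58
Net primary income = -62.92
Net secondary income = 190.53
Current account = -3380.58 + (-62.92) + 190.53 = -3252.97
Financial account = -(-3252.97 + (-4.00)) = 3256.97

3256.97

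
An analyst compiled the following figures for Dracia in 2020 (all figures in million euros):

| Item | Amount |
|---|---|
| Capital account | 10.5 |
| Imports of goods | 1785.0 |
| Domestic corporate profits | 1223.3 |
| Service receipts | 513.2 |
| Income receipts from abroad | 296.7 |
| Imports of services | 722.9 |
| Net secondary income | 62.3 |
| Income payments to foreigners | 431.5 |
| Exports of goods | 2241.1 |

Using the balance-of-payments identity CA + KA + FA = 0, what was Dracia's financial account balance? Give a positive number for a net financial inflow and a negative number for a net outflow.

-184.4

Goods balance = 2241.1 - 1785.0 = 456.1
Services balance = 513.2 - 722.9 = -209.7
Trade balance (goods + services) = 456.1 + (-209.7) = 246.4
Net primary income = 296.7 - 431.5 = -134.8
Net secondary income = 62.3
Current account = 246.4 + (-134.8) + 62.3 = 173.9
Financial account = -(173.9 + 10.5) = -184.4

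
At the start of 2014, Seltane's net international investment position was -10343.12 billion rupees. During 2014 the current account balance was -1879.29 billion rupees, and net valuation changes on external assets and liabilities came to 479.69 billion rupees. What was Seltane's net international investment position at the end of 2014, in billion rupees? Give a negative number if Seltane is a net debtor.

-11742.72

Change in NIIP = current account + net valuation change = -1879.29 + 479.69 = -1399.60
End-of-year NIIP = -10343.12 + (-1399.60) = -11742.72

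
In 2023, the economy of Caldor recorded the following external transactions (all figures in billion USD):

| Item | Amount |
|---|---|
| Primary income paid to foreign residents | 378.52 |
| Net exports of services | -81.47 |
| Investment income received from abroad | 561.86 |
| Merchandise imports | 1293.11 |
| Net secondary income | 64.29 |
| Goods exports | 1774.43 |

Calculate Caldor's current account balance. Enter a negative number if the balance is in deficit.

Goods balance = 1774.43 - 1293.11 = 481.32
Services balance = -81.47
Trade balance (goods + services) = 481.32 + (-81.47) = 399.85
Net primary income = 561.86 - 378.52 = 183.34
Net secondary income = 64.29
Current account = 399.85 + 183.34 + 64.29 = 647.48

647.48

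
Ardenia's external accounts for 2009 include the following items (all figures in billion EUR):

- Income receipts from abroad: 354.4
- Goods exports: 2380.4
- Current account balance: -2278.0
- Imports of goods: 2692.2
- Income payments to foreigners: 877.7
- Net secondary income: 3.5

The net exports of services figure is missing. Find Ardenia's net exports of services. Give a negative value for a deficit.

Current account = goods balance + services balance + net primary income + net secondary income
Sum of the known components = -831.6
Net exports of services = CA - (known components) = -2278.0 - (-831.6) = -1446.4

-1446.4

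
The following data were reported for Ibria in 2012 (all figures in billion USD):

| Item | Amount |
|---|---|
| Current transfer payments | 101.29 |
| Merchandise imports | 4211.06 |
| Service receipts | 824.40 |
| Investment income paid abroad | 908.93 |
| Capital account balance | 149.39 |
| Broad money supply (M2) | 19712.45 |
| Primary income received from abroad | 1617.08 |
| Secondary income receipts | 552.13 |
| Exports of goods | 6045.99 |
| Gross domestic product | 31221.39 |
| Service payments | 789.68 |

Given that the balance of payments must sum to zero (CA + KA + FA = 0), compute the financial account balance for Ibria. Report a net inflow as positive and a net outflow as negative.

-3178.03

Goods balance = 6045.99 - 4211.06 = 1834.93
Services balance = 824.40 - 789.68 = 34.72
Trade balance (goods + services) = 1834.93 + 34.72 = 1869.65
Net primary income = 1617.08 - 908.93 = 708.15
Net secondary income = 552.13 - 101.29 = 450.84
Current account = 1869.65 + 708.15 + 450.84 = 3028.64
Financial account = -(3028.64 + 149.39) = -3178.03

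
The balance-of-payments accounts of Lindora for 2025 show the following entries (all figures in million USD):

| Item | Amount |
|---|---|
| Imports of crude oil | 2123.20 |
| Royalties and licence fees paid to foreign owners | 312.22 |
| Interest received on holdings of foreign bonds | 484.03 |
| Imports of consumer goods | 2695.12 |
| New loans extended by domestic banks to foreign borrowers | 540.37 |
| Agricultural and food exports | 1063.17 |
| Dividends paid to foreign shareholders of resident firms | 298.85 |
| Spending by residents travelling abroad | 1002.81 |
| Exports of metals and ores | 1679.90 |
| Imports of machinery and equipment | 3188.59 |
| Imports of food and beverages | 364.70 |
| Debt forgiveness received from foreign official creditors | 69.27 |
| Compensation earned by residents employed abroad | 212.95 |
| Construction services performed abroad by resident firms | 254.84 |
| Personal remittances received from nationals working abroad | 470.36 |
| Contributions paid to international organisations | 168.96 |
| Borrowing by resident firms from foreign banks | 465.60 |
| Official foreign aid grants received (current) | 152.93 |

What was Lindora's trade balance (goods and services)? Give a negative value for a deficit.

Goods: -2123.20 - 364.70 + 1063.17 + 1679.90 - 2695.12 - 3188.59 = -5628.54
Services: -1002.81 + 254.84 - 312.22 = -1060.19
Trade balance = -5628.54 + (-1060.19) = -6688.73
(Excluded from the trade balance — primary income: interest received on holdings of foreign bonds 484.03, dividends paid to foreign shareholders of resident firms 298.85, compensation earned by residents employed abroad 212.95; financial account: new loans extended by domestic banks to foreign borrowers 540.37, borrowing by resident firms from foreign banks 465.60; capital account: debt forgiveness received from foreign official creditors 69.27; secondary income: personal remittances received from nationals working abroad 470.36, contributions paid to international organisations 168.96, official foreign aid grants received (current) 152.93.)

-6688.73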